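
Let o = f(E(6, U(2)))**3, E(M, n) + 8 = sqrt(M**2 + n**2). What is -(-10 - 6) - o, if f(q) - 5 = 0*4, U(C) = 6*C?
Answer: -109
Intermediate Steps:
E(M, n) = -8 + sqrt(M**2 + n**2)
f(q) = 5 (f(q) = 5 + 0*4 = 5 + 0 = 5)
o = 125 (o = 5**3 = 125)
-(-10 - 6) - o = -(-10 - 6) - 1*125 = -1*(-16) - 125 = 16 - 125 = -109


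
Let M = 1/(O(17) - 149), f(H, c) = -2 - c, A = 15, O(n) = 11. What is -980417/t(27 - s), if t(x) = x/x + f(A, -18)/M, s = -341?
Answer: 980417/2207 ≈ 444.23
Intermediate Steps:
M = -1/138 (M = 1/(11 - 149) = 1/(-138) = -1/138 ≈ -0.0072464)
t(x) = -2207 (t(x) = x/x + (-2 - 1*(-18))/(-1/138) = 1 + (-2 + 18)*(-138) = 1 + 16*(-138) = 1 - 2208 = -2207)
-980417/t(27 - s) = -980417/(-2207) = -980417*(-1/2207) = 980417/2207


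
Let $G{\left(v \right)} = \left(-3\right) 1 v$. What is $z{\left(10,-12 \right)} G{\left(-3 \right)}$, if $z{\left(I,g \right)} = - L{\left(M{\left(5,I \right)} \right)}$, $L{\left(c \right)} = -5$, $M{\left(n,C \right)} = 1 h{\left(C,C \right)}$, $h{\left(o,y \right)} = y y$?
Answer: $45$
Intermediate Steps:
$h{\left(o,y \right)} = y^{2}$
$M{\left(n,C \right)} = C^{2}$ ($M{\left(n,C \right)} = 1 C^{2} = C^{2}$)
$z{\left(I,g \right)} = 5$ ($z{\left(I,g \right)} = \left(-1\right) \left(-5\right) = 5$)
$G{\left(v \right)} = - 3 v$
$z{\left(10,-12 \right)} G{\left(-3 \right)} = 5 \left(\left(-3\right) \left(-3\right)\right) = 5 \cdot 9 = 45$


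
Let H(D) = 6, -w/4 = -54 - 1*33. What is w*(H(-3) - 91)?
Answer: -29580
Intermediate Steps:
w = 348 (w = -4*(-54 - 1*33) = -4*(-54 - 33) = -4*(-87) = 348)
w*(H(-3) - 91) = 348*(6 - 91) = 348*(-85) = -29580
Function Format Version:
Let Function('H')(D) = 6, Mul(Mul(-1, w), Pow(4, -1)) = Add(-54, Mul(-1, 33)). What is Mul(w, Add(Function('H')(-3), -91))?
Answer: -29580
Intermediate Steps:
w = 348 (w = Mul(-4, Add(-54, Mul(-1, 33))) = Mul(-4, Add(-54, -33)) = Mul(-4, -87) = 348)
Mul(w, Add(Function('H')(-3), -91)) = Mul(348, Add(6, -91)) = Mul(348, -85) = -29580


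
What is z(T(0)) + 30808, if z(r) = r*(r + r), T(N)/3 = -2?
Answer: 30880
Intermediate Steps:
T(N) = -6 (T(N) = 3*(-2) = -6)
z(r) = 2*r**2 (z(r) = r*(2*r) = 2*r**2)
z(T(0)) + 30808 = 2*(-6)**2 + 30808 = 2*36 + 30808 = 72 + 30808 = 30880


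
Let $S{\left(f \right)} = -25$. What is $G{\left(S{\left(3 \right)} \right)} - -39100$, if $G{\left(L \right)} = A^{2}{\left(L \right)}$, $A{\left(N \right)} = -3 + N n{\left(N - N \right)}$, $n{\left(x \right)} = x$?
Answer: $39109$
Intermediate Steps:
$A{\left(N \right)} = -3$ ($A{\left(N \right)} = -3 + N \left(N - N\right) = -3 + N 0 = -3 + 0 = -3$)
$G{\left(L \right)} = 9$ ($G{\left(L \right)} = \left(-3\right)^{2} = 9$)
$G{\left(S{\left(3 \right)} \right)} - -39100 = 9 - -39100 = 9 + \left(-302 + 39402\right) = 9 + 39100 = 39109$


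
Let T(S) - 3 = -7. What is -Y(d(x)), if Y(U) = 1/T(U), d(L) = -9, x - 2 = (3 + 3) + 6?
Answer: ¼ ≈ 0.25000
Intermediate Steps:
T(S) = -4 (T(S) = 3 - 7 = -4)
x = 14 (x = 2 + ((3 + 3) + 6) = 2 + (6 + 6) = 2 + 12 = 14)
Y(U) = -¼ (Y(U) = 1/(-4) = -¼)
-Y(d(x)) = -1*(-¼) = ¼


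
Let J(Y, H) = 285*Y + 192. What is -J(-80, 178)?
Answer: 22608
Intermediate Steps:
J(Y, H) = 192 + 285*Y
-J(-80, 178) = -(192 + 285*(-80)) = -(192 - 22800) = -1*(-22608) = 22608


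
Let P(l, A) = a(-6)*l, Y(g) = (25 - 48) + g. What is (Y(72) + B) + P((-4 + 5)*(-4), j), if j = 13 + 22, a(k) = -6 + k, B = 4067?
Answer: 4164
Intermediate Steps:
j = 35
Y(g) = -23 + g
P(l, A) = -12*l (P(l, A) = (-6 - 6)*l = -12*l)
(Y(72) + B) + P((-4 + 5)*(-4), j) = ((-23 + 72) + 4067) - 12*(-4 + 5)*(-4) = (49 + 4067) - 12*(-4) = 4116 - 12*(-4) = 4116 + 48 = 4164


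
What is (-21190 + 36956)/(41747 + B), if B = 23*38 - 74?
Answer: 15766/42547 ≈ 0.37055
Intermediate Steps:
B = 800 (B = 874 - 74 = 800)
(-21190 + 36956)/(41747 + B) = (-21190 + 36956)/(41747 + 800) = 15766/42547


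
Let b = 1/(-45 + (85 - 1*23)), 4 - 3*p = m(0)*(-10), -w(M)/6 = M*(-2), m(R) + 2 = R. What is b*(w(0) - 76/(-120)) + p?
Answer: -2701/510 ≈ -5.2961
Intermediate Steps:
m(R) = -2 + R
w(M) = 12*M (w(M) = -6*M*(-2) = -(-12)*M = 12*M)
p = -16/3 (p = 4/3 - (-2 + 0)*(-10)/3 = 4/3 - (-2)*(-10)/3 = 4/3 - ⅓*20 = 4/3 - 20/3 = -16/3 ≈ -5.3333)
b = 1/17 (b = 1/(-45 + (85 - 23)) = 1/(-45 + 62) = 1/17 ≈ 0.058824)
b*(w(0) - 76/(-120)) + p = (12*0 - 76/(-120))/17 - 16/3 = (0 - 76*(-1)/120)/17 - 16/3 = (0 - 1*(-19/30))/17 - 16/3 = (0 + 19/30)/17 - 16/3 = (1/17)*(19/30) - 16/3 = 19/510 - 16/3 = -2701/510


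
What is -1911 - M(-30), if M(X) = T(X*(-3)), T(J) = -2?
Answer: -1909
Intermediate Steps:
M(X) = -2
-1911 - M(-30) = -1911 - 1*(-2) = -1911 + 2 = -1909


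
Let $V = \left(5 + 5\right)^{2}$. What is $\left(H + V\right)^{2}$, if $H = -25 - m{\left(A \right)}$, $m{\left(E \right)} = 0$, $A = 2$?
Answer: $5625$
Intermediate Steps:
$V = 100$ ($V = 10^{2} = 100$)
$H = -25$ ($H = -25 - 0 = -25 + 0 = -25$)
$\left(H + V\right)^{2} = \left(-25 + 100\right)^{2} = 75^{2} = 5625$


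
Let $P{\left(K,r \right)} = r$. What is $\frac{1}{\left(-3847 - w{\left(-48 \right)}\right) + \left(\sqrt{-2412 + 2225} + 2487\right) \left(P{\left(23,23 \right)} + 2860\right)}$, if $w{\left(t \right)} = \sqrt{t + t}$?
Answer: $\frac{i}{- 2883 \sqrt{187} + 4 \sqrt{6} + 7166174 i} \approx 1.3954 \cdot 10^{-7} - 7.6748 \cdot 10^{-10} i$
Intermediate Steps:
$w{\left(t \right)} = \sqrt{2} \sqrt{t}$ ($w{\left(t \right)} = \sqrt{2 t} = \sqrt{2} \sqrt{t}$)
$\frac{1}{\left(-3847 - w{\left(-48 \right)}\right) + \left(\sqrt{-2412 + 2225} + 2487\right) \left(P{\left(23,23 \right)} + 2860\right)} = \frac{1}{\left(-3847 - \sqrt{2} \sqrt{-48}\right) + \left(\sqrt{-2412 + 2225} + 2487\right) \left(23 + 2860\right)} = \frac{1}{\left(-3847 - \sqrt{2} \cdot 4 i \sqrt{3}\right) + \left(\sqrt{-187} + 2487\right) 2883} = \frac{1}{\left(-3847 - 4 i \sqrt{6}\right) + \left(i \sqrt{187} + 2487\right) 2883} = \frac{1}{\left(-3847 - 4 i \sqrt{6}\right) + \left(2487 + i \sqrt{187}\right) 2883} = \frac{1}{\left(-3847 - 4 i \sqrt{6}\right) + \left(7170021 + 2883 i \sqrt{187}\right)} = \frac{1}{7166174 - 4 i \sqrt{6} + 2883 i \sqrt{187}}$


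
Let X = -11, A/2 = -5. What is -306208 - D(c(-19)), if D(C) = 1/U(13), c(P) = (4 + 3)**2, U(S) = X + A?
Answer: -6430367/21 ≈ -3.0621e+5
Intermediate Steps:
A = -10 (A = 2*(-5) = -10)
U(S) = -21 (U(S) = -11 - 10 = -21)
c(P) = 49 (c(P) = 7**2 = 49)
D(C) = -1/21 (D(C) = 1/(-21) = -1/21)
-306208 - D(c(-19)) = -306208 - 1*(-1/21) = -306208 + 1/21 = -6430367/21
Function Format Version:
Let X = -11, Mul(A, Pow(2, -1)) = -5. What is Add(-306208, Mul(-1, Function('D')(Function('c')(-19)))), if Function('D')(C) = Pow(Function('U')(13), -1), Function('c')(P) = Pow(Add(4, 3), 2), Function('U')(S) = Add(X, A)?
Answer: Rational(-6430367, 21) ≈ -3.0621e+5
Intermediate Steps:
A = -10 (A = Mul(2, -5) = -10)
Function('U')(S) = -21 (Function('U')(S) = Add(-11, -10) = -21)
Function('c')(P) = 49 (Function('c')(P) = Pow(7, 2) = 49)
Function('D')(C) = Rational(-1, 21) (Function('D')(C) = Pow(-21, -1) = Rational(-1, 21))
Add(-306208, Mul(-1, Function('D')(Function('c')(-19)))) = Add(-306208, Mul(-1, Rational(-1, 21))) = Add(-306208, Rational(1, 21)) = Rational(-6430367, 21)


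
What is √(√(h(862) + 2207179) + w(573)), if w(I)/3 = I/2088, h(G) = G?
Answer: √(11078 + 13456*√2208041)/116 ≈ 38.559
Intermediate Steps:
w(I) = I/696 (w(I) = 3*(I/2088) = I/696)
√(√(h(862) + 2207179) + w(573)) = √(√(862 + 2207179) + (1/696)*573) = √(√2208041 + 191/232) = √(191/232 + √2208041)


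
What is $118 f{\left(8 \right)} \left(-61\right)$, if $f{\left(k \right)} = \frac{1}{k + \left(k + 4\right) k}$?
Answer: $- \frac{3599}{52} \approx -69.212$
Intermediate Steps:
$f{\left(k \right)} = \frac{1}{k + k \left(4 + k\right)}$ ($f{\left(k \right)} = \frac{1}{k + \left(4 + k\right) k} = \frac{1}{k + k \left(4 + k\right)}$)
$118 f{\left(8 \right)} \left(-61\right) = 118 \frac{1}{8 \left(5 + 8\right)} \left(-61\right) = 118 \frac{1}{8 \cdot 13} \left(-61\right) = 118 \cdot \frac{1}{8} \cdot \frac{1}{13} \left(-61\right) = 118 \cdot \frac{1}{104} \left(-61\right) = \frac{59}{52} \left(-61\right) = - \frac{3599}{52}$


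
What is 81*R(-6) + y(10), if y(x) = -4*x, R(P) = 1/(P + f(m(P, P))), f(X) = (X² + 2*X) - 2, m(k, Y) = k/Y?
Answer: -281/5 ≈ -56.200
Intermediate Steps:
f(X) = -2 + X² + 2*X
R(P) = 1/(1 + P) (R(P) = 1/(P + (-2 + (P/P)² + 2*(P/P))) = 1/(P + (-2 + 1² + 2*1)) = 1/(P + (-2 + 1 + 2)) = 1/(P + 1) = 1/(1 + P))
81*R(-6) + y(10) = 81/(1 - 6) - 4*10 = 81/(-5) - 40 = 81*(-⅕) - 40 = -81/5 - 40 = -281/5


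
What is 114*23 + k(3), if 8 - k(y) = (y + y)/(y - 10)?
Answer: 18416/7 ≈ 2630.9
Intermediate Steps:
k(y) = 8 - 2*y/(-10 + y) (k(y) = 8 - (y + y)/(y - 10) = 8 - 2*y/(-10 + y))
114*23 + k(3) = 114*23 + 2*(-40 + 3*3)/(-10 + 3) = 2622 + 2*(-40 + 9)/(-7) = 2622 + 2*(-1/7)*(-31) = 2622 + 62/7 = 18416/7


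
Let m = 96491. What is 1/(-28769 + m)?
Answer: 1/67722 ≈ 1.4766e-5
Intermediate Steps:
1/(-28769 + m) = 1/(-28769 + 96491) = 1/67722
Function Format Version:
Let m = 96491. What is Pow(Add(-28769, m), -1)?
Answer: Rational(1, 67722) ≈ 1.4766e-5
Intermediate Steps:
Pow(Add(-28769, m), -1) = Pow(Add(-28769, 96491), -1) = Pow(67722, -1) = Rational(1, 67722)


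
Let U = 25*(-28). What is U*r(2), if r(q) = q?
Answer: -1400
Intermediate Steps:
U = -700
U*r(2) = -700*2 = -1400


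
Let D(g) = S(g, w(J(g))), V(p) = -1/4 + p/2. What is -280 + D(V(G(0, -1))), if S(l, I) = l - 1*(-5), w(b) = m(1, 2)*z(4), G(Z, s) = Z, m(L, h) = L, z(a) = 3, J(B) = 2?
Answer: -1101/4 ≈ -275.25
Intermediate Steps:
w(b) = 3 (w(b) = 1*3 = 3)
V(p) = -¼ + p/2 (V(p) = -1*¼ + p*(½) = -¼ + p/2)
S(l, I) = 5 + l (S(l, I) = l + 5 = 5 + l)
D(g) = 5 + g
-280 + D(V(G(0, -1))) = -280 + (5 + (-¼ + (½)*0)) = -280 + (5 + (-¼ + 0)) = -280 + (5 - ¼) = -280 + 19/4 = -1101/4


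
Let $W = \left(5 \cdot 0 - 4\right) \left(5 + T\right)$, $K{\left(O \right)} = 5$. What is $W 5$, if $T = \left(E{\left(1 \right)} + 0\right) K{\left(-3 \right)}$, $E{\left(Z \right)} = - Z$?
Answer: $0$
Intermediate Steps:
$T = -5$ ($T = \left(\left(-1\right) 1 + 0\right) 5 = \left(-1 + 0\right) 5 = \left(-1\right) 5 = -5$)
$W = 0$ ($W = \left(5 \cdot 0 - 4\right) \left(5 - 5\right) = \left(0 - 4\right) 0 = \left(-4\right) 0 = 0$)
$W 5 = 0 \cdot 5 = 0$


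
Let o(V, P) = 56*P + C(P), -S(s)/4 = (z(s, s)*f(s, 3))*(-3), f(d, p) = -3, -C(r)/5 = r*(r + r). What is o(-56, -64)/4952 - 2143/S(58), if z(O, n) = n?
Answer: -10299467/1292472 ≈ -7.9688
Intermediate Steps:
C(r) = -10*r**2 (C(r) = -5*r*(r + r) = -5*r*2*r = -10*r**2)
S(s) = -36*s (S(s) = -4*s*(-3)*(-3) = -4*(-3*s)*(-3) = -36*s)
o(V, P) = -10*P**2 + 56*P (o(V, P) = 56*P - 10*P**2 = -10*P**2 + 56*P)
o(-56, -64)/4952 - 2143/S(58) = (2*(-64)*(28 - 5*(-64)))/4952 - 2143/((-36*58)) = (2*(-64)*(28 + 320))*(1/4952) - 2143/(-2088) = (2*(-64)*348)*(1/4952) - 2143*(-1/2088) = -44544*1/4952 + 2143/2088 = -5568/619 + 2143/2088 = -10299467/1292472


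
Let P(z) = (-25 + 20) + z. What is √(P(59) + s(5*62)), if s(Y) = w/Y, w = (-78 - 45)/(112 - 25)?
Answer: √4363916810/8990 ≈ 7.3482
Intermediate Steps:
P(z) = -5 + z
w = -41/29 (w = -123/87 = -123*1/87 = -41/29 ≈ -1.4138)
s(Y) = -41/(29*Y)
√(P(59) + s(5*62)) = √((-5 + 59) - 41/(29*(5*62))) = √(54 - 41/29/310) = √(54 - 41/29*1/310) = √(54 - 41/8990) = √(485419/8990) = √4363916810/8990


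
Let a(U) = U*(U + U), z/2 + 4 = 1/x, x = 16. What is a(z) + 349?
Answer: 15137/32 ≈ 473.03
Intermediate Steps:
z = -63/8 (z = -8 + 2/16 = -8 + 2*(1/16) = -8 + ⅛ = -63/8 ≈ -7.8750)
a(U) = 2*U² (a(U) = U*(2*U) = 2*U²)
a(z) + 349 = 2*(-63/8)² + 349 = 2*(3969/64) + 349 = 3969/32 + 349 = 15137/32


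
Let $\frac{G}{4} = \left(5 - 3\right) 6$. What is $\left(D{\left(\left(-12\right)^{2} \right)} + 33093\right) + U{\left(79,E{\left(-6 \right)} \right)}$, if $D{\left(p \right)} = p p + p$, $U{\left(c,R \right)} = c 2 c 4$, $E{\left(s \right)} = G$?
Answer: $103901$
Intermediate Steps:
$G = 48$ ($G = 4 \left(5 - 3\right) 6 = 4 \cdot 2 \cdot 6 = 4 \cdot 12 = 48$)
$E{\left(s \right)} = 48$
$U{\left(c,R \right)} = 8 c^{2}$ ($U{\left(c,R \right)} = 2 c 4 c = 8 c^{2}$)
$D{\left(p \right)} = p + p^{2}$ ($D{\left(p \right)} = p^{2} + p = p + p^{2}$)
$\left(D{\left(\left(-12\right)^{2} \right)} + 33093\right) + U{\left(79,E{\left(-6 \right)} \right)} = \left(\left(-12\right)^{2} \left(1 + \left(-12\right)^{2}\right) + 33093\right) + 8 \cdot 79^{2} = \left(144 \left(1 + 144\right) + 33093\right) + 8 \cdot 6241 = \left(144 \cdot 145 + 33093\right) + 49928 = \left(20880 + 33093\right) + 49928 = 53973 + 49928 = 103901$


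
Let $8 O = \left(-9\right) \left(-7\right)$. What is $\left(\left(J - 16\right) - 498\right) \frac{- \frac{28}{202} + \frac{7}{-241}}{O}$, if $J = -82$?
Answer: $\frac{2779744}{219069} \approx 12.689$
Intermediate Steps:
$O = \frac{63}{8}$ ($O = \frac{\left(-9\right) \left(-7\right)}{8} = \frac{1}{8} \cdot 63 = \frac{63}{8} \approx 7.875$)
$\left(\left(J - 16\right) - 498\right) \frac{- \frac{28}{202} + \frac{7}{-241}}{O} = \left(\left(-82 - 16\right) - 498\right) \frac{- \frac{28}{202} + \frac{7}{-241}}{\frac{63}{8}} = \left(-98 - 498\right) \left(\left(-28\right) \frac{1}{202} + 7 \left(- \frac{1}{241}\right)\right) \frac{8}{63} = - 596 \left(- \frac{14}{101} - \frac{7}{241}\right) \frac{8}{63} = - 596 \left(\left(- \frac{4081}{24341}\right) \frac{8}{63}\right) = \left(-596\right) \left(- \frac{4664}{219069}\right) = \frac{2779744}{219069}$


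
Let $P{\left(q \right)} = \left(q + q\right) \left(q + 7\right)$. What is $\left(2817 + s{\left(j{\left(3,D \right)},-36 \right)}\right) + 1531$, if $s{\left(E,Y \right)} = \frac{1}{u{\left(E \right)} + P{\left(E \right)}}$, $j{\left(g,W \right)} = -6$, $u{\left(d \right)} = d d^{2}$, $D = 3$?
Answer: $\frac{991343}{228} \approx 4348.0$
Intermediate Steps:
$u{\left(d \right)} = d^{3}$
$P{\left(q \right)} = 2 q \left(7 + q\right)$
$s{\left(E,Y \right)} = \frac{1}{E^{3} + 2 E \left(7 + E\right)}$
$\left(2817 + s{\left(j{\left(3,D \right)},-36 \right)}\right) + 1531 = \left(2817 + \frac{1}{\left(-6\right) \left(14 + \left(-6\right)^{2} + 2 \left(-6\right)\right)}\right) + 1531 = \left(2817 - \frac{1}{6 \left(14 + 36 - 12\right)}\right) + 1531 = \left(2817 - \frac{1}{6 \cdot 38}\right) + 1531 = \left(2817 - \frac{1}{228}\right) + 1531 = \frac{642275}{228} + 1531 = \frac{991343}{228}$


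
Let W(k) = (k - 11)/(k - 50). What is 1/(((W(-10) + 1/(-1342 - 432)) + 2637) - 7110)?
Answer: -17740/79344821 ≈ -0.00022358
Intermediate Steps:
W(k) = (-11 + k)/(-50 + k)
1/(((W(-10) + 1/(-1342 - 432)) + 2637) - 7110) = 1/((((-11 - 10)/(-50 - 10) + 1/(-1342 - 432)) + 2637) - 7110) = 1/(((-21/(-60) + 1/(-1774)) + 2637) - 7110) = 1/(((-1/60*(-21) - 1/1774) + 2637) - 7110) = 1/(((7/20 - 1/1774) + 2637) - 7110) = 1/((6199/17740 + 2637) - 7110) = 1/(46786579/17740 - 7110) = 1/(-79344821/17740) = -17740/79344821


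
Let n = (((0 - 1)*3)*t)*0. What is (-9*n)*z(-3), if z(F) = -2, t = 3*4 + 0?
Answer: 0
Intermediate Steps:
t = 12 (t = 12 + 0 = 12)
n = 0 (n = (((0 - 1)*3)*12)*0 = (-1*3*12)*0 = -3*12*0 = -36*0 = 0)
(-9*n)*z(-3) = -9*0*(-2) = 0*(-2) = 0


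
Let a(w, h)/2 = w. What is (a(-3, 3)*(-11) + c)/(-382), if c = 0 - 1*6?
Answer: -30/191 ≈ -0.15707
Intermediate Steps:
c = -6 (c = 0 - 6 = -6)
a(w, h) = 2*w
(a(-3, 3)*(-11) + c)/(-382) = ((2*(-3))*(-11) - 6)/(-382) = (-6*(-11) - 6)*(-1/382) = (66 - 6)*(-1/382) = 60*(-1/382) = -30/191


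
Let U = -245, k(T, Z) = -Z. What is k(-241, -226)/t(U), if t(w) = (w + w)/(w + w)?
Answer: 226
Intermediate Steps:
t(w) = 1 (t(w) = (2*w)/((2*w)) = (2*w)*(1/(2*w)) = 1)
k(-241, -226)/t(U) = -1*(-226)/1 = 226*1 = 226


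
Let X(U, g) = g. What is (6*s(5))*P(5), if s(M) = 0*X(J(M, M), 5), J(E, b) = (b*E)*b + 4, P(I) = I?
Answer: 0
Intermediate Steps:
J(E, b) = 4 + E*b² (J(E, b) = (E*b)*b + 4 = E*b² + 4 = 4 + E*b²)
s(M) = 0 (s(M) = 0*5 = 0)
(6*s(5))*P(5) = (6*0)*5 = 0*5 = 0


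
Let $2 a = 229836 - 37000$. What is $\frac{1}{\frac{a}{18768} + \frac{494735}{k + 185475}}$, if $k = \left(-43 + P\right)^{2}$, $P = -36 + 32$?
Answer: $\frac{440306664}{3422662799} \approx 0.12864$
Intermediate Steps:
$P = -4$
$a = 96418$ ($a = \frac{229836 - 37000}{2} = \frac{1}{2} \cdot 192836 = 96418$)
$k = 2209$ ($k = \left(-43 - 4\right)^{2} = \left(-47\right)^{2} = 2209$)
$\frac{1}{\frac{a}{18768} + \frac{494735}{k + 185475}} = \frac{1}{\frac{96418}{18768} + \frac{494735}{2209 + 185475}} = \frac{1}{96418 \cdot \frac{1}{18768} + \frac{494735}{187684}} = \frac{1}{\frac{48209}{9384} + 494735 \cdot \frac{1}{187684}} = \frac{1}{\frac{48209}{9384} + \frac{494735}{187684}} = \frac{1}{\frac{3422662799}{440306664}} = \frac{440306664}{3422662799}$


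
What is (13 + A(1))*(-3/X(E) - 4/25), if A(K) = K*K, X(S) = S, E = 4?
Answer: -637/50 ≈ -12.740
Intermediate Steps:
A(K) = K**2
(13 + A(1))*(-3/X(E) - 4/25) = (13 + 1**2)*(-3/4 - 4/25) = (13 + 1)*(-3*1/4 - 4*1/25) = 14*(-3/4 - 4/25) = 14*(-91/100) = -637/50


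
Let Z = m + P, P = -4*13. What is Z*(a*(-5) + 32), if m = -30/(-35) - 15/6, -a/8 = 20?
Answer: -312416/7 ≈ -44631.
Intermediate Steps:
a = -160 (a = -8*20 = -160)
P = -52
m = -23/14 (m = -30*(-1/35) - 15*1/6 = 6/7 - 5/2 = -23/14 ≈ -1.6429)
Z = -751/14 (Z = -23/14 - 52 = -751/14 ≈ -53.643)
Z*(a*(-5) + 32) = -751*(-160*(-5) + 32)/14 = -751*(800 + 32)/14 = -751/14*832 = -312416/7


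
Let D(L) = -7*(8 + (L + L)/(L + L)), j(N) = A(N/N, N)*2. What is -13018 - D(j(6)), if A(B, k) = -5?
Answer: -12955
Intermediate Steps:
j(N) = -10 (j(N) = -5*2 = -10)
D(L) = -63 (D(L) = -7*(8 + (2*L)/((2*L))) = -7*(8 + (2*L)*(1/(2*L))) = -7*(8 + 1) = -7*9 = -63)
-13018 - D(j(6)) = -13018 - 1*(-63) = -13018 + 63 = -12955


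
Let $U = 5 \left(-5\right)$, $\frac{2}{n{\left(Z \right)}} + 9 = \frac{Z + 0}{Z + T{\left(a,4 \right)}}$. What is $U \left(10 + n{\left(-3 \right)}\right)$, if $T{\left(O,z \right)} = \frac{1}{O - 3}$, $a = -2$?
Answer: $- \frac{31450}{129} \approx -243.8$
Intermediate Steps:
$T{\left(O,z \right)} = \frac{1}{-3 + O}$
$n{\left(Z \right)} = \frac{2}{-9 + \frac{Z}{- \frac{1}{5} + Z}}$ ($n{\left(Z \right)} = \frac{2}{-9 + \frac{Z + 0}{Z + \frac{1}{-3 - 2}}} = \frac{2}{-9 + \frac{Z}{Z + \frac{1}{-5}}} = \frac{2}{-9 + \frac{Z}{Z - \frac{1}{5}}} = \frac{2}{-9 + \frac{Z}{- \frac{1}{5} + Z}}$)
$U = -25$
$U \left(10 + n{\left(-3 \right)}\right) = - 25 \left(10 + \frac{2 \left(1 - -15\right)}{-9 + 40 \left(-3\right)}\right) = - 25 \left(10 + \frac{2 \left(1 + 15\right)}{-9 - 120}\right) = - 25 \left(10 + 2 \frac{1}{-129} \cdot 16\right) = - 25 \left(10 + 2 \left(- \frac{1}{129}\right) 16\right) = - 25 \left(10 - \frac{32}{129}\right) = \left(-25\right) \frac{1258}{129} = - \frac{31450}{129}$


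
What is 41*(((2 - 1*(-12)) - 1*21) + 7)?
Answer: 0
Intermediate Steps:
41*(((2 - 1*(-12)) - 1*21) + 7) = 41*(((2 + 12) - 21) + 7) = 41*((14 - 21) + 7) = 41*(-7 + 7) = 41*0 = 0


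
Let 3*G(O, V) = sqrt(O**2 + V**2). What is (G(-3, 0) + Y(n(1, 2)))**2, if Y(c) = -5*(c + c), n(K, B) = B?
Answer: 361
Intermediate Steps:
G(O, V) = sqrt(O**2 + V**2)/3
Y(c) = -10*c
(G(-3, 0) + Y(n(1, 2)))**2 = (sqrt((-3)**2 + 0**2)/3 - 10*2)**2 = (sqrt(9 + 0)/3 - 20)**2 = (sqrt(9)/3 - 20)**2 = ((1/3)*3 - 20)**2 = (1 - 20)**2 = (-19)**2 = 361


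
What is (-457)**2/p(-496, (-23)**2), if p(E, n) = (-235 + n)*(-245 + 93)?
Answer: -208849/44688 ≈ -4.6735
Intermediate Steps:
p(E, n) = 35720 - 152*n (p(E, n) = (-235 + n)*(-152) = 35720 - 152*n)
(-457)**2/p(-496, (-23)**2) = (-457)**2/(35720 - 152*(-23)**2) = 208849/(35720 - 152*529) = 208849/(35720 - 80408) = 208849/(-44688) = 208849*(-1/44688) = -208849/44688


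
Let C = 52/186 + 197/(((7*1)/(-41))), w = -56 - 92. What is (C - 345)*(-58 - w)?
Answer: -29267220/217 ≈ -1.3487e+5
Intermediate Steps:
w = -148
C = -750979/651 (C = 52*(1/186) + 197/((7*(-1/41))) = 26/93 + 197/(-7/41) = 26/93 + 197*(-41/7) = 26/93 - 8077/7 = -750979/651 ≈ -1153.6)
(C - 345)*(-58 - w) = (-750979/651 - 345)*(-58 - 1*(-148)) = -975574*(-58 + 148)/651 = -975574/651*90 = -29267220/217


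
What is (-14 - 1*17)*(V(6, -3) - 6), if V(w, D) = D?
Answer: 279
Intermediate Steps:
(-14 - 1*17)*(V(6, -3) - 6) = (-14 - 1*17)*(-3 - 6) = (-14 - 17)*(-9) = -31*(-9) = 279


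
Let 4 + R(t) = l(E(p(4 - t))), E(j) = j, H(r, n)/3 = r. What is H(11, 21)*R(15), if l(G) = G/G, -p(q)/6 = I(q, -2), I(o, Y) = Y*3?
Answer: -99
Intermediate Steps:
H(r, n) = 3*r
I(o, Y) = 3*Y
p(q) = 36 (p(q) = -18*(-2) = -6*(-6) = 36)
l(G) = 1
R(t) = -3 (R(t) = -4 + 1 = -3)
H(11, 21)*R(15) = (3*11)*(-3) = 33*(-3) = -99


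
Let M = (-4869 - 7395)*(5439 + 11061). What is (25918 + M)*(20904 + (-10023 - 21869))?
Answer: 2223202941016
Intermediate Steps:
M = -202356000 (M = -12264*16500 = -202356000)
(25918 + M)*(20904 + (-10023 - 21869)) = (25918 - 202356000)*(20904 + (-10023 - 21869)) = -202330082*(20904 - 31892) = -202330082*(-10988) = 2223202941016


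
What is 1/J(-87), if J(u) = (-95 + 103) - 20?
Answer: -1/12 ≈ -0.083333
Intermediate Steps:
J(u) = -12 (J(u) = 8 - 20 = -12)
1/J(-87) = 1/(-12) = -1/12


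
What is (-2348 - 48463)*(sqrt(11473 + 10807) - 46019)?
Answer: 2338271409 - 101622*sqrt(5570) ≈ 2.3307e+9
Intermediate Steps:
(-2348 - 48463)*(sqrt(11473 + 10807) - 46019) = -50811*(sqrt(22280) - 46019) = -50811*(2*sqrt(5570) - 46019) = -50811*(-46019 + 2*sqrt(5570)) = 2338271409 - 101622*sqrt(5570)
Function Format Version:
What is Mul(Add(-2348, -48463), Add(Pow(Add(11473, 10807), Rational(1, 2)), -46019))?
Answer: Add(2338271409, Mul(-101622, Pow(5570, Rational(1, 2)))) ≈ 2.3307e+9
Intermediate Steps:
Mul(Add(-2348, -48463), Add(Pow(Add(11473, 10807), Rational(1, 2)), -46019)) = Mul(-50811, Add(Pow(22280, Rational(1, 2)), -46019)) = Mul(-50811, Add(Mul(2, Pow(5570, Rational(1, 2))), -46019)) = Mul(-50811, Add(-46019, Mul(2, Pow(5570, Rational(1, 2))))) = Add(2338271409, Mul(-101622, Pow(5570, Rational(1, 2))))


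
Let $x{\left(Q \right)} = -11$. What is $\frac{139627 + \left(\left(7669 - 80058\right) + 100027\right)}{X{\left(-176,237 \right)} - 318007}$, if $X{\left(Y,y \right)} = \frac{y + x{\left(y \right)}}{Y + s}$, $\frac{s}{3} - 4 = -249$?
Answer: $- \frac{50792805}{96568201} \approx -0.52598$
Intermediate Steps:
$s = -735$ ($s = 12 + 3 \left(-249\right) = 12 - 747 = -735$)
$X{\left(Y,y \right)} = \frac{-11 + y}{-735 + Y}$ ($X{\left(Y,y \right)} = \frac{y - 11}{Y - 735} = \frac{-11 + y}{-735 + Y}$)
$\frac{139627 + \left(\left(7669 - 80058\right) + 100027\right)}{X{\left(-176,237 \right)} - 318007} = \frac{139627 + \left(\left(7669 - 80058\right) + 100027\right)}{\frac{-11 + 237}{-735 - 176} - 318007} = \frac{139627 + \left(\left(7669 - 80058\right) + 100027\right)}{\frac{1}{-911} \cdot 226 - 318007} = \frac{139627 + \left(-72389 + 100027\right)}{\left(- \frac{1}{911}\right) 226 - 318007} = \frac{139627 + 27638}{- \frac{226}{911} - 318007} = \frac{167265}{- \frac{289704603}{911}} = 167265 \left(- \frac{911}{289704603}\right) = - \frac{50792805}{96568201}$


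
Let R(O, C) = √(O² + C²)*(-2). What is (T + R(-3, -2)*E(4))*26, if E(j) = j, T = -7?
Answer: -182 - 208*√13 ≈ -931.96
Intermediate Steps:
R(O, C) = -2*√(C² + O²) (R(O, C) = √(C² + O²)*(-2) = -2*√(C² + O²))
(T + R(-3, -2)*E(4))*26 = (-7 - 2*√((-2)² + (-3)²)*4)*26 = (-7 - 2*√(4 + 9)*4)*26 = (-7 - 2*√13*4)*26 = (-7 - 8*√13)*26 = -182 - 208*√13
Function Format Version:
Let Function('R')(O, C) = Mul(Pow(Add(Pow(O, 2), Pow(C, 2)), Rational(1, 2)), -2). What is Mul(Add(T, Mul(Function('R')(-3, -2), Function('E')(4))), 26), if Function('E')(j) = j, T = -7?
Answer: Add(-182, Mul(-208, Pow(13, Rational(1, 2)))) ≈ -931.96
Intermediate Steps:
Function('R')(O, C) = Mul(-2, Pow(Add(Pow(C, 2), Pow(O, 2)), Rational(1, 2))) (Function('R')(O, C) = Mul(Pow(Add(Pow(C, 2), Pow(O, 2)), Rational(1, 2)), -2) = Mul(-2, Pow(Add(Pow(C, 2), Pow(O, 2)), Rational(1, 2))))
Mul(Add(T, Mul(Function('R')(-3, -2), Function('E')(4))), 26) = Mul(Add(-7, Mul(Mul(-2, Pow(Add(Pow(-2, 2), Pow(-3, 2)), Rational(1, 2))), 4)), 26) = Mul(Add(-7, Mul(Mul(-2, Pow(Add(4, 9), Rational(1, 2))), 4)), 26) = Mul(Add(-7, Mul(Mul(-2, Pow(13, Rational(1, 2))), 4)), 26) = Mul(Add(-7, Mul(-8, Pow(13, Rational(1, 2)))), 26) = Add(-182, Mul(-208, Pow(13, Rational(1, 2))))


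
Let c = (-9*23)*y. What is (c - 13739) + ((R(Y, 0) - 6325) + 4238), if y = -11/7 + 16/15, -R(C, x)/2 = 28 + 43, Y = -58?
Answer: -555223/35 ≈ -15864.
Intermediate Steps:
R(C, x) = -142 (R(C, x) = -2*(28 + 43) = -2*71 = -142)
y = -53/105 (y = -11*⅐ + 16*(1/15) = -11/7 + 16/15 = -53/105 ≈ -0.50476)
c = 3657/35 (c = -9*23*(-53/105) = -207*(-53/105) = 3657/35 ≈ 104.49)
(c - 13739) + ((R(Y, 0) - 6325) + 4238) = (3657/35 - 13739) + ((-142 - 6325) + 4238) = -477208/35 + (-6467 + 4238) = -477208/35 - 2229 = -555223/35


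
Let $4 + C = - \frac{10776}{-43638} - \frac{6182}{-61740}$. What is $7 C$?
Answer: $- \frac{117163811}{4581990} \approx -25.57$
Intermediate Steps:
$C = - \frac{117163811}{32073930}$ ($C = -4 - \left(- \frac{3091}{30870} - \frac{1796}{7273}\right) = -4 - - \frac{11131909}{32073930} = -4 + \left(\frac{1796}{7273} + \frac{3091}{30870}\right) = -4 + \frac{11131909}{32073930} = - \frac{117163811}{32073930} \approx -3.6529$)
$7 C = 7 \left(- \frac{117163811}{32073930}\right) = - \frac{117163811}{4581990}$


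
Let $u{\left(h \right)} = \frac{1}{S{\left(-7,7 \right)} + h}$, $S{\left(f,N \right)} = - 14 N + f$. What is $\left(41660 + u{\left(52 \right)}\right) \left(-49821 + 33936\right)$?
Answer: $- \frac{35073746415}{53} \approx -6.6177 \cdot 10^{8}$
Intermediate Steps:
$S{\left(f,N \right)} = f - 14 N$
$u{\left(h \right)} = \frac{1}{-105 + h}$ ($u{\left(h \right)} = \frac{1}{\left(-7 - 98\right) + h} = \frac{1}{-105 + h}$)
$\left(41660 + u{\left(52 \right)}\right) \left(-49821 + 33936\right) = \left(41660 + \frac{1}{-105 + 52}\right) \left(-49821 + 33936\right) = \left(41660 + \frac{1}{-53}\right) \left(-15885\right) = \left(41660 - \frac{1}{53}\right) \left(-15885\right) = \frac{2207979}{53} \left(-15885\right) = - \frac{35073746415}{53}$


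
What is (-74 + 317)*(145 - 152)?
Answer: -1701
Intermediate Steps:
(-74 + 317)*(145 - 152) = 243*(-7) = -1701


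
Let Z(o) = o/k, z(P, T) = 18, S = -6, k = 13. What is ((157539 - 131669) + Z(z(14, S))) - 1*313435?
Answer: -3738327/13 ≈ -2.8756e+5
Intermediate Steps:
Z(o) = o/13
((157539 - 131669) + Z(z(14, S))) - 1*313435 = ((157539 - 131669) + (1/13)*18) - 1*313435 = (25870 + 18/13) - 313435 = 336328/13 - 313435 = -3738327/13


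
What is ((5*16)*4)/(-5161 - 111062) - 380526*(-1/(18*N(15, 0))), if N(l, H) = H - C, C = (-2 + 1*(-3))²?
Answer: -2457000961/2905575 ≈ -845.62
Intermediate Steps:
C = 25 (C = (-2 - 3)² = (-5)² = 25)
N(l, H) = -25 + H (N(l, H) = H - 1*25 = H - 25 = -25 + H)
((5*16)*4)/(-5161 - 111062) - 380526*(-1/(18*N(15, 0))) = ((5*16)*4)/(-5161 - 111062) - 380526*(-1/(18*(-25 + 0))) = (80*4)/(-116223) - 380526/((-18*(-25))) = 320*(-1/116223) - 380526/450 = -320/116223 - 380526*1/450 = -320/116223 - 63421/75 = -2457000961/2905575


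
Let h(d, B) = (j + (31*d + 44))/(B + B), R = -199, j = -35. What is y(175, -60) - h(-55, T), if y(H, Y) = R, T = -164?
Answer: -8371/41 ≈ -204.17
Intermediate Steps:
h(d, B) = (9 + 31*d)/(2*B) (h(d, B) = (-35 + (31*d + 44))/(B + B) = (-35 + (44 + 31*d))/((2*B)) = (9 + 31*d)*(1/(2*B)) = (9 + 31*d)/(2*B))
y(H, Y) = -199
y(175, -60) - h(-55, T) = -199 - (9 + 31*(-55))/(2*(-164)) = -199 - (-1)*(9 - 1705)/(2*164) = -199 - (-1)*(-1696)/(2*164) = -199 - 1*212/41 = -199 - 212/41 = -8371/41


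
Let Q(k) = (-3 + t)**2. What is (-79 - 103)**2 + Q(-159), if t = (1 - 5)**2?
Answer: 33293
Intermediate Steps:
t = 16 (t = (-4)**2 = 16)
Q(k) = 169 (Q(k) = (-3 + 16)**2 = 13**2 = 169)
(-79 - 103)**2 + Q(-159) = (-79 - 103)**2 + 169 = (-182)**2 + 169 = 33124 + 169 = 33293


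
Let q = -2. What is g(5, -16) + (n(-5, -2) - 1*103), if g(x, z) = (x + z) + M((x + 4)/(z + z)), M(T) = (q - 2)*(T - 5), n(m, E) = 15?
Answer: -623/8 ≈ -77.875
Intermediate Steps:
M(T) = 20 - 4*T (M(T) = (-2 - 2)*(T - 5) = -4*(-5 + T) = 20 - 4*T)
g(x, z) = 20 + x + z - 2*(4 + x)/z (g(x, z) = (x + z) + (20 - 4*(x + 4)/(z + z)) = (x + z) + (20 - 4*(4 + x)/(2*z)) = (x + z) + (20 - 4*(4 + x)*1/(2*z)) = (x + z) + (20 - 2*(4 + x)/z) = 20 + x + z - 2*(4 + x)/z)
g(5, -16) + (n(-5, -2) - 1*103) = (-8 - 2*5 - 16*(20 + 5 - 16))/(-16) + (15 - 1*103) = -(-8 - 10 - 16*9)/16 + (15 - 103) = -(-8 - 10 - 144)/16 - 88 = -1/16*(-162) - 88 = 81/8 - 88 = -623/8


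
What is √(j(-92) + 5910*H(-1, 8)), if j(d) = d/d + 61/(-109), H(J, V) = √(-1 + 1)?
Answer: 4*√327/109 ≈ 0.66360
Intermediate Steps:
H(J, V) = 0 (H(J, V) = √0 = 0)
j(d) = 48/109 (j(d) = 1 + 61*(-1/109) = 1 - 61/109 = 48/109)
√(j(-92) + 5910*H(-1, 8)) = √(48/109 + 5910*0) = √(48/109 + 0) = √(48/109) = 4*√327/109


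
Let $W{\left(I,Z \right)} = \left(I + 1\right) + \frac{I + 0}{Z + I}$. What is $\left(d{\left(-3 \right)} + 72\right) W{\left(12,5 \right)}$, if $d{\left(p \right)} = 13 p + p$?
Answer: $\frac{6990}{17} \approx 411.18$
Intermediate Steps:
$W{\left(I,Z \right)} = 1 + I + \frac{I}{I + Z}$ ($W{\left(I,Z \right)} = \left(1 + I\right) + \frac{I}{I + Z} = 1 + I + \frac{I}{I + Z}$)
$d{\left(p \right)} = 14 p$
$\left(d{\left(-3 \right)} + 72\right) W{\left(12,5 \right)} = \left(14 \left(-3\right) + 72\right) \frac{5 + 12^{2} + 2 \cdot 12 + 12 \cdot 5}{12 + 5} = \left(-42 + 72\right) \frac{5 + 144 + 24 + 60}{17} = 30 \cdot \frac{1}{17} \cdot 233 = 30 \cdot \frac{233}{17} = \frac{6990}{17}$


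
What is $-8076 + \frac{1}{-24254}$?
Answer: $- \frac{195875305}{24254} \approx -8076.0$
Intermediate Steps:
$-8076 + \frac{1}{-24254} = -8076 - \frac{1}{24254} = - \frac{195875305}{24254}$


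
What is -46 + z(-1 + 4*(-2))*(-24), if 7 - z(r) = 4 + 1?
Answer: -94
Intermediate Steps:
z(r) = 2 (z(r) = 7 - (4 + 1) = 7 - 1*5 = 7 - 5 = 2)
-46 + z(-1 + 4*(-2))*(-24) = -46 + 2*(-24) = -46 - 48 = -94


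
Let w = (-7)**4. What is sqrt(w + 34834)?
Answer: sqrt(37235) ≈ 192.96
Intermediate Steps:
w = 2401
sqrt(w + 34834) = sqrt(2401 + 34834) = sqrt(37235)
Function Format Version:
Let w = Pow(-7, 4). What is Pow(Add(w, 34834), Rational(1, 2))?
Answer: Pow(37235, Rational(1, 2)) ≈ 192.96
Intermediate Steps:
w = 2401
Pow(Add(w, 34834), Rational(1, 2)) = Pow(Add(2401, 34834), Rational(1, 2)) = Pow(37235, Rational(1, 2))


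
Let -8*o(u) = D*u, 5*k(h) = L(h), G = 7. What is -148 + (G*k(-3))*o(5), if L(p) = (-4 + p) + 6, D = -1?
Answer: -1191/8 ≈ -148.88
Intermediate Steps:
L(p) = 2 + p
k(h) = ⅖ + h/5 (k(h) = (2 + h)/5 = ⅖ + h/5)
o(u) = u/8 (o(u) = -(-1)*u/8 = u/8)
-148 + (G*k(-3))*o(5) = -148 + (7*(⅖ + (⅕)*(-3)))*((⅛)*5) = -148 + (7*(⅖ - ⅗))*(5/8) = -148 + (7*(-⅕))*(5/8) = -148 - 7/5*5/8 = -148 - 7/8 = -1191/8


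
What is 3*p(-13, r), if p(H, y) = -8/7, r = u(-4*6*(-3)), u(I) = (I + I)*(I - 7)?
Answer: -24/7 ≈ -3.4286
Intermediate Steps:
u(I) = 2*I*(-7 + I) (u(I) = (2*I)*(-7 + I) = 2*I*(-7 + I))
r = 9360 (r = 2*(-4*6*(-3))*(-7 - 4*6*(-3)) = 2*(-24*(-3))*(-7 - 24*(-3)) = 2*72*(-7 + 72) = 2*72*65 = 9360)
p(H, y) = -8/7 (p(H, y) = -8*1/7 = -8/7)
3*p(-13, r) = 3*(-8/7) = -24/7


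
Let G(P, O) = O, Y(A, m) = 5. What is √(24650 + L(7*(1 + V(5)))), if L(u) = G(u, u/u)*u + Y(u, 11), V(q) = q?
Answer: √24697 ≈ 157.15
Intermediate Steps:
L(u) = 5 + u (L(u) = (u/u)*u + 5 = 1*u + 5 = u + 5 = 5 + u)
√(24650 + L(7*(1 + V(5)))) = √(24650 + (5 + 7*(1 + 5))) = √(24650 + (5 + 7*6)) = √(24650 + (5 + 42)) = √(24650 + 47) = √24697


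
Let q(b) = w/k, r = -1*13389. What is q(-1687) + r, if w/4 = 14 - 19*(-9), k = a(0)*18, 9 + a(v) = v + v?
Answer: -1084879/81 ≈ -13394.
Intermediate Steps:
r = -13389
a(v) = -9 + 2*v (a(v) = -9 + (v + v) = -9 + 2*v)
k = -162 (k = (-9 + 2*0)*18 = (-9 + 0)*18 = -9*18 = -162)
w = 740 (w = 4*(14 - 19*(-9)) = 4*(14 + 171) = 4*185 = 740)
q(b) = -370/81 (q(b) = 740/(-162) = 740*(-1/162) = -370/81)
q(-1687) + r = -370/81 - 13389 = -1084879/81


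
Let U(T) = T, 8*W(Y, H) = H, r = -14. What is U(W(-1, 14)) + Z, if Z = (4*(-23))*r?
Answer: 5159/4 ≈ 1289.8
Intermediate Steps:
W(Y, H) = H/8
Z = 1288 (Z = (4*(-23))*(-14) = -92*(-14) = 1288)
U(W(-1, 14)) + Z = (1/8)*14 + 1288 = 7/4 + 1288 = 5159/4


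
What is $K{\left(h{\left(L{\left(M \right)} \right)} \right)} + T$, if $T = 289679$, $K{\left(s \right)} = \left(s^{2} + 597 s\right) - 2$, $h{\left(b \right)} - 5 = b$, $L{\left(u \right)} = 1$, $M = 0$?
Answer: $293295$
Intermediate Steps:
$h{\left(b \right)} = 5 + b$
$K{\left(s \right)} = -2 + s^{2} + 597 s$
$K{\left(h{\left(L{\left(M \right)} \right)} \right)} + T = \left(-2 + \left(5 + 1\right)^{2} + 597 \left(5 + 1\right)\right) + 289679 = \left(-2 + 6^{2} + 597 \cdot 6\right) + 289679 = \left(-2 + 36 + 3582\right) + 289679 = 3616 + 289679 = 293295$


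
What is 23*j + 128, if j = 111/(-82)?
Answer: 7943/82 ≈ 96.866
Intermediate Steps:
j = -111/82 (j = 111*(-1/82) = -111/82 ≈ -1.3537)
23*j + 128 = 23*(-111/82) + 128 = -2553/82 + 128 = 7943/82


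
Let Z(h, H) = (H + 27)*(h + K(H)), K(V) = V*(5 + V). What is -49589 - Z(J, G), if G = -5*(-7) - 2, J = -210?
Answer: -112229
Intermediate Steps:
G = 33 (G = 35 - 2 = 33)
Z(h, H) = (27 + H)*(h + H*(5 + H)) (Z(h, H) = (H + 27)*(h + H*(5 + H)) = (27 + H)*(h + H*(5 + H)))
-49589 - Z(J, G) = -49589 - (33**3 + 27*(-210) + 32*33**2 + 135*33 + 33*(-210)) = -49589 - (35937 - 5670 + 32*1089 + 4455 - 6930) = -49589 - (35937 - 5670 + 34848 + 4455 - 6930) = -49589 - 1*62640 = -49589 - 62640 = -112229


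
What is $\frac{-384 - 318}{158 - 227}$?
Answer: $\frac{234}{23} \approx 10.174$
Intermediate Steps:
$\frac{-384 - 318}{158 - 227} = - \frac{702}{-69} = \left(-702\right) \left(- \frac{1}{69}\right) = \frac{234}{23}$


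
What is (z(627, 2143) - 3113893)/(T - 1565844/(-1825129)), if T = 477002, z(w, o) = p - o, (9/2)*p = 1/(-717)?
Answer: -18349646484704995/2808964278477603 ≈ -6.5325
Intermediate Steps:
p = -2/6453 (p = (2/9)/(-717) = (2/9)*(-1/717) = -2/6453 ≈ -0.00030993)
z(w, o) = -2/6453 - o
(z(627, 2143) - 3113893)/(T - 1565844/(-1825129)) = ((-2/6453 - 1*2143) - 3113893)/(477002 - 1565844/(-1825129)) = ((-2/6453 - 2143) - 3113893)/(477002 - 1565844*(-1/1825129)) = (-13828781/6453 - 3113893)/(477002 + 1565844/1825129) = -20107780310/(6453*870591749102/1825129) = -20107780310/6453*1825129/870591749102 = -18349646484704995/2808964278477603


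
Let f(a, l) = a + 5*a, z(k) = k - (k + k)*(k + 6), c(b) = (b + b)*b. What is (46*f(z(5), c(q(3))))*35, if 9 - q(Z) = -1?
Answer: -1014300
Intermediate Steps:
q(Z) = 10 (q(Z) = 9 - 1*(-1) = 9 + 1 = 10)
c(b) = 2*b² (c(b) = (2*b)*b = 2*b²)
z(k) = k - 2*k*(6 + k)
f(a, l) = 6*a
(46*f(z(5), c(q(3))))*35 = (46*(6*(-1*5*(11 + 2*5))))*35 = (46*(6*(-1*5*(11 + 10))))*35 = (46*(6*(-1*5*21)))*35 = (46*(6*(-105)))*35 = (46*(-630))*35 = -28980*35 = -1014300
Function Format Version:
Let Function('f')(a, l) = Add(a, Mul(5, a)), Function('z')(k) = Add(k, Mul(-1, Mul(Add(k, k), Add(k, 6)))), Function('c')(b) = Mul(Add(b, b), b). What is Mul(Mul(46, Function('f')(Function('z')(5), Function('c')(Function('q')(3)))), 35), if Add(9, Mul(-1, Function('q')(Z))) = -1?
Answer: -1014300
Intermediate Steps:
Function('q')(Z) = 10 (Function('q')(Z) = Add(9, Mul(-1, -1)) = Add(9, 1) = 10)
Function('c')(b) = Mul(2, Pow(b, 2)) (Function('c')(b) = Mul(Mul(2, b), b) = Mul(2, Pow(b, 2)))
Function('z')(k) = Add(k, Mul(-2, k, Add(6, k))) (Function('z')(k) = Add(k, Mul(-1, Mul(Mul(2, k), Add(6, k)))) = Add(k, Mul(-1, Mul(2, k, Add(6, k)))) = Add(k, Mul(-2, k, Add(6, k))))
Function('f')(a, l) = Mul(6, a)
Mul(Mul(46, Function('f')(Function('z')(5), Function('c')(Function('q')(3)))), 35) = Mul(Mul(46, Mul(6, Mul(-1, 5, Add(11, Mul(2, 5))))), 35) = Mul(Mul(46, Mul(6, Mul(-1, 5, Add(11, 10)))), 35) = Mul(Mul(46, Mul(6, Mul(-1, 5, 21))), 35) = Mul(Mul(46, Mul(6, -105)), 35) = Mul(Mul(46, -630), 35) = Mul(-28980, 35) = -1014300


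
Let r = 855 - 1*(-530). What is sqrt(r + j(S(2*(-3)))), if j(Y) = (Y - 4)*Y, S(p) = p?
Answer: 17*sqrt(5) ≈ 38.013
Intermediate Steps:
r = 1385 (r = 855 + 530 = 1385)
j(Y) = Y*(-4 + Y) (j(Y) = (-4 + Y)*Y = Y*(-4 + Y))
sqrt(r + j(S(2*(-3)))) = sqrt(1385 + (2*(-3))*(-4 + 2*(-3))) = sqrt(1385 - 6*(-4 - 6)) = sqrt(1385 - 6*(-10)) = sqrt(1385 + 60) = sqrt(1445) = 17*sqrt(5)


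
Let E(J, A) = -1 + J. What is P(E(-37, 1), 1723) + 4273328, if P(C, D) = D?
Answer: 4275051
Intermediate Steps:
P(E(-37, 1), 1723) + 4273328 = 1723 + 4273328 = 4275051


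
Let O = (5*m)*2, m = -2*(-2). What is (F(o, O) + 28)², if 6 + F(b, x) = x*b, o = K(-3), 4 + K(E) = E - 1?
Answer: 88804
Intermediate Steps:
m = 4
K(E) = -5 + E (K(E) = -4 + (E - 1) = -4 + (-1 + E) = -5 + E)
o = -8 (o = -5 - 3 = -8)
O = 40 (O = (5*4)*2 = 20*2 = 40)
F(b, x) = -6 + b*x (F(b, x) = -6 + x*b = -6 + b*x)
(F(o, O) + 28)² = ((-6 - 8*40) + 28)² = ((-6 - 320) + 28)² = (-326 + 28)² = (-298)² = 88804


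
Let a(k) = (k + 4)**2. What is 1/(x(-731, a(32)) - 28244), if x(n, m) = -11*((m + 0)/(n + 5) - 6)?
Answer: -11/309742 ≈ -3.5513e-5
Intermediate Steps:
a(k) = (4 + k)**2
x(n, m) = 66 - 11*m/(5 + n) (x(n, m) = -11*(m/(5 + n) - 6) = -11*(-6 + m/(5 + n)) = 66 - 11*m/(5 + n))
1/(x(-731, a(32)) - 28244) = 1/(11*(30 - (4 + 32)**2 + 6*(-731))/(5 - 731) - 28244) = 1/(11*(30 - 1*36**2 - 4386)/(-726) - 28244) = 1/(11*(-1/726)*(30 - 1*1296 - 4386) - 28244) = 1/(11*(-1/726)*(30 - 1296 - 4386) - 28244) = 1/(11*(-1/726)*(-5652) - 28244) = 1/(942/11 - 28244) = 1/(-309742/11) = -11/309742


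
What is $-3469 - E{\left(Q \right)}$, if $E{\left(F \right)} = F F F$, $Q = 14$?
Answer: $-6213$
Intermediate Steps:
$E{\left(F \right)} = F^{3}$ ($E{\left(F \right)} = F^{2} F = F^{3}$)
$-3469 - E{\left(Q \right)} = -3469 - 14^{3} = -3469 - 2744 = -6213$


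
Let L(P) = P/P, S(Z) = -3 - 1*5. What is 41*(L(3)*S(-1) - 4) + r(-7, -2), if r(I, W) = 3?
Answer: -489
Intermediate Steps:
S(Z) = -8 (S(Z) = -3 - 5 = -8)
L(P) = 1
41*(L(3)*S(-1) - 4) + r(-7, -2) = 41*(1*(-8) - 4) + 3 = 41*(-8 - 4) + 3 = 41*(-12) + 3 = -492 + 3 = -489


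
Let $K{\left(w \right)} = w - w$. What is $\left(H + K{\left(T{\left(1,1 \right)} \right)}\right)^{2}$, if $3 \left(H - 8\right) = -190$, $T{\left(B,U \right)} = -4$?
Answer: $\frac{27556}{9} \approx 3061.8$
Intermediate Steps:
$K{\left(w \right)} = 0$
$H = - \frac{166}{3}$ ($H = 8 + \frac{1}{3} \left(-190\right) = 8 - \frac{190}{3} = - \frac{166}{3} \approx -55.333$)
$\left(H + K{\left(T{\left(1,1 \right)} \right)}\right)^{2} = \left(- \frac{166}{3} + 0\right)^{2} = \left(- \frac{166}{3}\right)^{2} = \frac{27556}{9}$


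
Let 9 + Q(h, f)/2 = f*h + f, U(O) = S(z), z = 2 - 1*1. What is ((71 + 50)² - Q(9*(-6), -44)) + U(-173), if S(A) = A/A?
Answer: 9996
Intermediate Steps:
z = 1 (z = 2 - 1 = 1)
S(A) = 1
U(O) = 1
Q(h, f) = -18 + 2*f + 2*f*h (Q(h, f) = -18 + 2*(f*h + f) = -18 + 2*(f + f*h) = -18 + (2*f + 2*f*h) = -18 + 2*f + 2*f*h)
((71 + 50)² - Q(9*(-6), -44)) + U(-173) = ((71 + 50)² - (-18 + 2*(-44) + 2*(-44)*(9*(-6)))) + 1 = (121² - (-18 - 88 + 2*(-44)*(-54))) + 1 = (14641 - (-18 - 88 + 4752)) + 1 = (14641 - 1*4646) + 1 = (14641 - 4646) + 1 = 9995 + 1 = 9996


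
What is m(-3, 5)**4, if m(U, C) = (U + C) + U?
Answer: 1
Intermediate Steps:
m(U, C) = C + 2*U (m(U, C) = (C + U) + U = C + 2*U)
m(-3, 5)**4 = (5 + 2*(-3))**4 = (5 - 6)**4 = (-1)**4 = 1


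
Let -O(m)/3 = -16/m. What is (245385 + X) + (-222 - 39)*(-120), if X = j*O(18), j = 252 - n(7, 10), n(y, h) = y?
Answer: 832075/3 ≈ 2.7736e+5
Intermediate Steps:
O(m) = 48/m (O(m) = -(-48)/m = 48/m)
j = 245 (j = 252 - 1*7 = 252 - 7 = 245)
X = 1960/3 (X = 245*(48/18) = 245*(48*(1/18)) = 245*(8/3) = 1960/3 ≈ 653.33)
(245385 + X) + (-222 - 39)*(-120) = (245385 + 1960/3) + (-222 - 39)*(-120) = 738115/3 - 261*(-120) = 738115/3 + 31320 = 832075/3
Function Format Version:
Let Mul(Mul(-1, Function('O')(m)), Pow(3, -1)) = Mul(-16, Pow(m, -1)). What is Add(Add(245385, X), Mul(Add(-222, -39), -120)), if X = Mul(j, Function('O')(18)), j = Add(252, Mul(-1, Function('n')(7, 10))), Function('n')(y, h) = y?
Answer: Rational(832075, 3) ≈ 2.7736e+5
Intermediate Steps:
Function('O')(m) = Mul(48, Pow(m, -1)) (Function('O')(m) = Mul(-3, Mul(-16, Pow(m, -1))) = Mul(48, Pow(m, -1)))
j = 245 (j = Add(252, Mul(-1, 7)) = Add(252, -7) = 245)
X = Rational(1960, 3) (X = Mul(245, Mul(48, Pow(18, -1))) = Mul(245, Mul(48, Rational(1, 18))) = Mul(245, Rational(8, 3)) = Rational(1960, 3) ≈ 653.33)
Add(Add(245385, X), Mul(Add(-222, -39), -120)) = Add(Add(245385, Rational(1960, 3)), Mul(Add(-222, -39), -120)) = Add(Rational(738115, 3), Mul(-261, -120)) = Add(Rational(738115, 3), 31320) = Rational(832075, 3)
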